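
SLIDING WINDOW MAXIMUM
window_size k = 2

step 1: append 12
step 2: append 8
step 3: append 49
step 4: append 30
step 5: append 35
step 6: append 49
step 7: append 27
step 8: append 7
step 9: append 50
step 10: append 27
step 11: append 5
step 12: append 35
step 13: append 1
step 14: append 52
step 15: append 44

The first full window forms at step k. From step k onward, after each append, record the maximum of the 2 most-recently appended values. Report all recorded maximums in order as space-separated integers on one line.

step 1: append 12 -> window=[12] (not full yet)
step 2: append 8 -> window=[12, 8] -> max=12
step 3: append 49 -> window=[8, 49] -> max=49
step 4: append 30 -> window=[49, 30] -> max=49
step 5: append 35 -> window=[30, 35] -> max=35
step 6: append 49 -> window=[35, 49] -> max=49
step 7: append 27 -> window=[49, 27] -> max=49
step 8: append 7 -> window=[27, 7] -> max=27
step 9: append 50 -> window=[7, 50] -> max=50
step 10: append 27 -> window=[50, 27] -> max=50
step 11: append 5 -> window=[27, 5] -> max=27
step 12: append 35 -> window=[5, 35] -> max=35
step 13: append 1 -> window=[35, 1] -> max=35
step 14: append 52 -> window=[1, 52] -> max=52
step 15: append 44 -> window=[52, 44] -> max=52

Answer: 12 49 49 35 49 49 27 50 50 27 35 35 52 52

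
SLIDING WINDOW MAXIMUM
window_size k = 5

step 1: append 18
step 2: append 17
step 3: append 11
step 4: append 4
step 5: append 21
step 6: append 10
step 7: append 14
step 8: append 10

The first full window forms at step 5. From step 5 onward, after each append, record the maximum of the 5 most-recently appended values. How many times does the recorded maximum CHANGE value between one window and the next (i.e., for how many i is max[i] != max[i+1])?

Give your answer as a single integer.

step 1: append 18 -> window=[18] (not full yet)
step 2: append 17 -> window=[18, 17] (not full yet)
step 3: append 11 -> window=[18, 17, 11] (not full yet)
step 4: append 4 -> window=[18, 17, 11, 4] (not full yet)
step 5: append 21 -> window=[18, 17, 11, 4, 21] -> max=21
step 6: append 10 -> window=[17, 11, 4, 21, 10] -> max=21
step 7: append 14 -> window=[11, 4, 21, 10, 14] -> max=21
step 8: append 10 -> window=[4, 21, 10, 14, 10] -> max=21
Recorded maximums: 21 21 21 21
Changes between consecutive maximums: 0

Answer: 0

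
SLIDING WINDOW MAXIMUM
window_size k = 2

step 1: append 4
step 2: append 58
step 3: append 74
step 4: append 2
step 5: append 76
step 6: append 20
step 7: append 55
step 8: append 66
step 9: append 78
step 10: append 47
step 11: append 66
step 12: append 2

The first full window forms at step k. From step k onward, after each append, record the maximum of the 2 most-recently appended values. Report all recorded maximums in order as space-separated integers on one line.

Answer: 58 74 74 76 76 55 66 78 78 66 66

Derivation:
step 1: append 4 -> window=[4] (not full yet)
step 2: append 58 -> window=[4, 58] -> max=58
step 3: append 74 -> window=[58, 74] -> max=74
step 4: append 2 -> window=[74, 2] -> max=74
step 5: append 76 -> window=[2, 76] -> max=76
step 6: append 20 -> window=[76, 20] -> max=76
step 7: append 55 -> window=[20, 55] -> max=55
step 8: append 66 -> window=[55, 66] -> max=66
step 9: append 78 -> window=[66, 78] -> max=78
step 10: append 47 -> window=[78, 47] -> max=78
step 11: append 66 -> window=[47, 66] -> max=66
step 12: append 2 -> window=[66, 2] -> max=66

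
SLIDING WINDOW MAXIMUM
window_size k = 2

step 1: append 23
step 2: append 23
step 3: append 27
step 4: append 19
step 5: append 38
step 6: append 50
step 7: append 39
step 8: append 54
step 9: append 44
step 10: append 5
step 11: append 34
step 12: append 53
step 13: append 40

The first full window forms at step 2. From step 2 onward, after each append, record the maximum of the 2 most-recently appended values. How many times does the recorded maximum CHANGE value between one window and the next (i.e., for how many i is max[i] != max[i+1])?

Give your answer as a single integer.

step 1: append 23 -> window=[23] (not full yet)
step 2: append 23 -> window=[23, 23] -> max=23
step 3: append 27 -> window=[23, 27] -> max=27
step 4: append 19 -> window=[27, 19] -> max=27
step 5: append 38 -> window=[19, 38] -> max=38
step 6: append 50 -> window=[38, 50] -> max=50
step 7: append 39 -> window=[50, 39] -> max=50
step 8: append 54 -> window=[39, 54] -> max=54
step 9: append 44 -> window=[54, 44] -> max=54
step 10: append 5 -> window=[44, 5] -> max=44
step 11: append 34 -> window=[5, 34] -> max=34
step 12: append 53 -> window=[34, 53] -> max=53
step 13: append 40 -> window=[53, 40] -> max=53
Recorded maximums: 23 27 27 38 50 50 54 54 44 34 53 53
Changes between consecutive maximums: 7

Answer: 7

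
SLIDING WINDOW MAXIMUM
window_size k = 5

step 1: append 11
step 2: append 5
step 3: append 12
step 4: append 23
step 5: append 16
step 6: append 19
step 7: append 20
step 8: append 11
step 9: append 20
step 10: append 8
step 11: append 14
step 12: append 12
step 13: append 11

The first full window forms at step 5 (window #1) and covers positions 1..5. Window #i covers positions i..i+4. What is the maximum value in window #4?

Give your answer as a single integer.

Answer: 23

Derivation:
step 1: append 11 -> window=[11] (not full yet)
step 2: append 5 -> window=[11, 5] (not full yet)
step 3: append 12 -> window=[11, 5, 12] (not full yet)
step 4: append 23 -> window=[11, 5, 12, 23] (not full yet)
step 5: append 16 -> window=[11, 5, 12, 23, 16] -> max=23
step 6: append 19 -> window=[5, 12, 23, 16, 19] -> max=23
step 7: append 20 -> window=[12, 23, 16, 19, 20] -> max=23
step 8: append 11 -> window=[23, 16, 19, 20, 11] -> max=23
Window #4 max = 23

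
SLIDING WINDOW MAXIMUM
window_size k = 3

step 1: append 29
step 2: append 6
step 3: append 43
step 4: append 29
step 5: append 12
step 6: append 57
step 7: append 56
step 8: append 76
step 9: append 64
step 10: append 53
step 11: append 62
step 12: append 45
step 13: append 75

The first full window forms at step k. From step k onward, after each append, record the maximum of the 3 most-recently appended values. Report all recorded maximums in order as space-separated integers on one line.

Answer: 43 43 43 57 57 76 76 76 64 62 75

Derivation:
step 1: append 29 -> window=[29] (not full yet)
step 2: append 6 -> window=[29, 6] (not full yet)
step 3: append 43 -> window=[29, 6, 43] -> max=43
step 4: append 29 -> window=[6, 43, 29] -> max=43
step 5: append 12 -> window=[43, 29, 12] -> max=43
step 6: append 57 -> window=[29, 12, 57] -> max=57
step 7: append 56 -> window=[12, 57, 56] -> max=57
step 8: append 76 -> window=[57, 56, 76] -> max=76
step 9: append 64 -> window=[56, 76, 64] -> max=76
step 10: append 53 -> window=[76, 64, 53] -> max=76
step 11: append 62 -> window=[64, 53, 62] -> max=64
step 12: append 45 -> window=[53, 62, 45] -> max=62
step 13: append 75 -> window=[62, 45, 75] -> max=75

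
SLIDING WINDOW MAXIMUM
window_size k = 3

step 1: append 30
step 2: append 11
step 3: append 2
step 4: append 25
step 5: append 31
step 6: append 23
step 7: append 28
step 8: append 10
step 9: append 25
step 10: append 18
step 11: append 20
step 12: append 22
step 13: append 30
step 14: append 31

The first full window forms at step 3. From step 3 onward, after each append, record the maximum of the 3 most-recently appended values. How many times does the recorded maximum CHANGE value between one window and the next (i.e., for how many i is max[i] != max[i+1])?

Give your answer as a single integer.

step 1: append 30 -> window=[30] (not full yet)
step 2: append 11 -> window=[30, 11] (not full yet)
step 3: append 2 -> window=[30, 11, 2] -> max=30
step 4: append 25 -> window=[11, 2, 25] -> max=25
step 5: append 31 -> window=[2, 25, 31] -> max=31
step 6: append 23 -> window=[25, 31, 23] -> max=31
step 7: append 28 -> window=[31, 23, 28] -> max=31
step 8: append 10 -> window=[23, 28, 10] -> max=28
step 9: append 25 -> window=[28, 10, 25] -> max=28
step 10: append 18 -> window=[10, 25, 18] -> max=25
step 11: append 20 -> window=[25, 18, 20] -> max=25
step 12: append 22 -> window=[18, 20, 22] -> max=22
step 13: append 30 -> window=[20, 22, 30] -> max=30
step 14: append 31 -> window=[22, 30, 31] -> max=31
Recorded maximums: 30 25 31 31 31 28 28 25 25 22 30 31
Changes between consecutive maximums: 7

Answer: 7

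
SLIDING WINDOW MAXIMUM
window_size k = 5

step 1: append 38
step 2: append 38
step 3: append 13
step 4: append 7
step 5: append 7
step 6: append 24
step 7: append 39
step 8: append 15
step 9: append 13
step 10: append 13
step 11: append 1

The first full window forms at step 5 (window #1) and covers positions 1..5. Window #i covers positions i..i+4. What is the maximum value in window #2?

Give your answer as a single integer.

Answer: 38

Derivation:
step 1: append 38 -> window=[38] (not full yet)
step 2: append 38 -> window=[38, 38] (not full yet)
step 3: append 13 -> window=[38, 38, 13] (not full yet)
step 4: append 7 -> window=[38, 38, 13, 7] (not full yet)
step 5: append 7 -> window=[38, 38, 13, 7, 7] -> max=38
step 6: append 24 -> window=[38, 13, 7, 7, 24] -> max=38
Window #2 max = 38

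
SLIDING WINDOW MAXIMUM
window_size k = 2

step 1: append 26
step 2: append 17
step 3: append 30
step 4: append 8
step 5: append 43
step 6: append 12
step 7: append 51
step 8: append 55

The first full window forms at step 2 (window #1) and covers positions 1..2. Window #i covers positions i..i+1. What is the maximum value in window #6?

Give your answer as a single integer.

Answer: 51

Derivation:
step 1: append 26 -> window=[26] (not full yet)
step 2: append 17 -> window=[26, 17] -> max=26
step 3: append 30 -> window=[17, 30] -> max=30
step 4: append 8 -> window=[30, 8] -> max=30
step 5: append 43 -> window=[8, 43] -> max=43
step 6: append 12 -> window=[43, 12] -> max=43
step 7: append 51 -> window=[12, 51] -> max=51
Window #6 max = 51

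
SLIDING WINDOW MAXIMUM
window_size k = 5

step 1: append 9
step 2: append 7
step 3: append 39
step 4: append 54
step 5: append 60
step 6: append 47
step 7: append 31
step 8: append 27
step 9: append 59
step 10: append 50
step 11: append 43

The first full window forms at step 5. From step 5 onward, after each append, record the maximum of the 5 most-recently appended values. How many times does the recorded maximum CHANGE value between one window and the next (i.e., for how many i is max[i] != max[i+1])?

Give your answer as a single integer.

Answer: 1

Derivation:
step 1: append 9 -> window=[9] (not full yet)
step 2: append 7 -> window=[9, 7] (not full yet)
step 3: append 39 -> window=[9, 7, 39] (not full yet)
step 4: append 54 -> window=[9, 7, 39, 54] (not full yet)
step 5: append 60 -> window=[9, 7, 39, 54, 60] -> max=60
step 6: append 47 -> window=[7, 39, 54, 60, 47] -> max=60
step 7: append 31 -> window=[39, 54, 60, 47, 31] -> max=60
step 8: append 27 -> window=[54, 60, 47, 31, 27] -> max=60
step 9: append 59 -> window=[60, 47, 31, 27, 59] -> max=60
step 10: append 50 -> window=[47, 31, 27, 59, 50] -> max=59
step 11: append 43 -> window=[31, 27, 59, 50, 43] -> max=59
Recorded maximums: 60 60 60 60 60 59 59
Changes between consecutive maximums: 1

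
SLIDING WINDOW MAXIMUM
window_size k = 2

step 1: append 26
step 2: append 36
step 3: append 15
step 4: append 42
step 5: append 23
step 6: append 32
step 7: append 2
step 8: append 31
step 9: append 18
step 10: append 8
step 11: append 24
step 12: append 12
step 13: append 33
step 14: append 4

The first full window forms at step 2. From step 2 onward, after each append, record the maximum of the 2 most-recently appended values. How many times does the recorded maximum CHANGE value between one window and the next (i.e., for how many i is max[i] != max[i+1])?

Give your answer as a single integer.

step 1: append 26 -> window=[26] (not full yet)
step 2: append 36 -> window=[26, 36] -> max=36
step 3: append 15 -> window=[36, 15] -> max=36
step 4: append 42 -> window=[15, 42] -> max=42
step 5: append 23 -> window=[42, 23] -> max=42
step 6: append 32 -> window=[23, 32] -> max=32
step 7: append 2 -> window=[32, 2] -> max=32
step 8: append 31 -> window=[2, 31] -> max=31
step 9: append 18 -> window=[31, 18] -> max=31
step 10: append 8 -> window=[18, 8] -> max=18
step 11: append 24 -> window=[8, 24] -> max=24
step 12: append 12 -> window=[24, 12] -> max=24
step 13: append 33 -> window=[12, 33] -> max=33
step 14: append 4 -> window=[33, 4] -> max=33
Recorded maximums: 36 36 42 42 32 32 31 31 18 24 24 33 33
Changes between consecutive maximums: 6

Answer: 6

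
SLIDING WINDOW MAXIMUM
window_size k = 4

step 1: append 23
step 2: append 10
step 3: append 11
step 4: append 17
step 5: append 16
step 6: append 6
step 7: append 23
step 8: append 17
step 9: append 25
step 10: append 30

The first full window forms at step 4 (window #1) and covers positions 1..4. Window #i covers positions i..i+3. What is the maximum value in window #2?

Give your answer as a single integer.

Answer: 17

Derivation:
step 1: append 23 -> window=[23] (not full yet)
step 2: append 10 -> window=[23, 10] (not full yet)
step 3: append 11 -> window=[23, 10, 11] (not full yet)
step 4: append 17 -> window=[23, 10, 11, 17] -> max=23
step 5: append 16 -> window=[10, 11, 17, 16] -> max=17
Window #2 max = 17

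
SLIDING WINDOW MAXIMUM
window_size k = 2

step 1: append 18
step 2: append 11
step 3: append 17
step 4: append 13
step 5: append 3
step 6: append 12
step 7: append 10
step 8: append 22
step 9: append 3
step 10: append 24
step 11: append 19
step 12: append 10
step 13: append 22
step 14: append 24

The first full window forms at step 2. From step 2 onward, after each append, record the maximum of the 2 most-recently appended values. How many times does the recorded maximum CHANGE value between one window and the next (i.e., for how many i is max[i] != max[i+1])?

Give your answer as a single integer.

Answer: 8

Derivation:
step 1: append 18 -> window=[18] (not full yet)
step 2: append 11 -> window=[18, 11] -> max=18
step 3: append 17 -> window=[11, 17] -> max=17
step 4: append 13 -> window=[17, 13] -> max=17
step 5: append 3 -> window=[13, 3] -> max=13
step 6: append 12 -> window=[3, 12] -> max=12
step 7: append 10 -> window=[12, 10] -> max=12
step 8: append 22 -> window=[10, 22] -> max=22
step 9: append 3 -> window=[22, 3] -> max=22
step 10: append 24 -> window=[3, 24] -> max=24
step 11: append 19 -> window=[24, 19] -> max=24
step 12: append 10 -> window=[19, 10] -> max=19
step 13: append 22 -> window=[10, 22] -> max=22
step 14: append 24 -> window=[22, 24] -> max=24
Recorded maximums: 18 17 17 13 12 12 22 22 24 24 19 22 24
Changes between consecutive maximums: 8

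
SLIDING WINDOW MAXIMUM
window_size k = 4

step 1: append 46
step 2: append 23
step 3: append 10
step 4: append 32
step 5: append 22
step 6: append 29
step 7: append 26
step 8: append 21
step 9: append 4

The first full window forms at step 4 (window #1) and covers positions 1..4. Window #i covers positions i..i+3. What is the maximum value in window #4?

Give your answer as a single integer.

step 1: append 46 -> window=[46] (not full yet)
step 2: append 23 -> window=[46, 23] (not full yet)
step 3: append 10 -> window=[46, 23, 10] (not full yet)
step 4: append 32 -> window=[46, 23, 10, 32] -> max=46
step 5: append 22 -> window=[23, 10, 32, 22] -> max=32
step 6: append 29 -> window=[10, 32, 22, 29] -> max=32
step 7: append 26 -> window=[32, 22, 29, 26] -> max=32
Window #4 max = 32

Answer: 32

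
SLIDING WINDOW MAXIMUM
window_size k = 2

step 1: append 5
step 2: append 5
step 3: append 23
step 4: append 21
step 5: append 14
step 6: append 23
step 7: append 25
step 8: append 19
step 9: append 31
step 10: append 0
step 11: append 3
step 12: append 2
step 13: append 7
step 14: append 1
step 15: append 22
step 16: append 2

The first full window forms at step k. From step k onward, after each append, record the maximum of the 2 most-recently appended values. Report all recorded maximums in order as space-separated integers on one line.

step 1: append 5 -> window=[5] (not full yet)
step 2: append 5 -> window=[5, 5] -> max=5
step 3: append 23 -> window=[5, 23] -> max=23
step 4: append 21 -> window=[23, 21] -> max=23
step 5: append 14 -> window=[21, 14] -> max=21
step 6: append 23 -> window=[14, 23] -> max=23
step 7: append 25 -> window=[23, 25] -> max=25
step 8: append 19 -> window=[25, 19] -> max=25
step 9: append 31 -> window=[19, 31] -> max=31
step 10: append 0 -> window=[31, 0] -> max=31
step 11: append 3 -> window=[0, 3] -> max=3
step 12: append 2 -> window=[3, 2] -> max=3
step 13: append 7 -> window=[2, 7] -> max=7
step 14: append 1 -> window=[7, 1] -> max=7
step 15: append 22 -> window=[1, 22] -> max=22
step 16: append 2 -> window=[22, 2] -> max=22

Answer: 5 23 23 21 23 25 25 31 31 3 3 7 7 22 22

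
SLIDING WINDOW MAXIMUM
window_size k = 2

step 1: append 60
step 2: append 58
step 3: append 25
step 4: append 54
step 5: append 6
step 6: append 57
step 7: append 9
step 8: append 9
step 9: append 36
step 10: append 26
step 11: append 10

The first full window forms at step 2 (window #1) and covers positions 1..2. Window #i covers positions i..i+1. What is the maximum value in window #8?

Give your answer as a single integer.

Answer: 36

Derivation:
step 1: append 60 -> window=[60] (not full yet)
step 2: append 58 -> window=[60, 58] -> max=60
step 3: append 25 -> window=[58, 25] -> max=58
step 4: append 54 -> window=[25, 54] -> max=54
step 5: append 6 -> window=[54, 6] -> max=54
step 6: append 57 -> window=[6, 57] -> max=57
step 7: append 9 -> window=[57, 9] -> max=57
step 8: append 9 -> window=[9, 9] -> max=9
step 9: append 36 -> window=[9, 36] -> max=36
Window #8 max = 36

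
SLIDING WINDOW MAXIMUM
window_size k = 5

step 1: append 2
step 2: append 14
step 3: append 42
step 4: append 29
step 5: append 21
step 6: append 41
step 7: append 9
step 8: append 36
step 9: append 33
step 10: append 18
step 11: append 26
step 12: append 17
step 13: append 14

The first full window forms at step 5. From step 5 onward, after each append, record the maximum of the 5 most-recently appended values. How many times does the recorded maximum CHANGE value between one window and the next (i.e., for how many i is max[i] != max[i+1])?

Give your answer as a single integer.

Answer: 3

Derivation:
step 1: append 2 -> window=[2] (not full yet)
step 2: append 14 -> window=[2, 14] (not full yet)
step 3: append 42 -> window=[2, 14, 42] (not full yet)
step 4: append 29 -> window=[2, 14, 42, 29] (not full yet)
step 5: append 21 -> window=[2, 14, 42, 29, 21] -> max=42
step 6: append 41 -> window=[14, 42, 29, 21, 41] -> max=42
step 7: append 9 -> window=[42, 29, 21, 41, 9] -> max=42
step 8: append 36 -> window=[29, 21, 41, 9, 36] -> max=41
step 9: append 33 -> window=[21, 41, 9, 36, 33] -> max=41
step 10: append 18 -> window=[41, 9, 36, 33, 18] -> max=41
step 11: append 26 -> window=[9, 36, 33, 18, 26] -> max=36
step 12: append 17 -> window=[36, 33, 18, 26, 17] -> max=36
step 13: append 14 -> window=[33, 18, 26, 17, 14] -> max=33
Recorded maximums: 42 42 42 41 41 41 36 36 33
Changes between consecutive maximums: 3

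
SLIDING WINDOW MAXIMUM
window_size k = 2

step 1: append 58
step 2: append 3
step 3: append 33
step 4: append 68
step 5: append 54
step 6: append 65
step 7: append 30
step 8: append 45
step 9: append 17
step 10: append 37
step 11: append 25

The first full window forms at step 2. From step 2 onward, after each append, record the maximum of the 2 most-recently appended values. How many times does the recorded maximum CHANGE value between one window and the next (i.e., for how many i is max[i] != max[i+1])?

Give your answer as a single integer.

Answer: 5

Derivation:
step 1: append 58 -> window=[58] (not full yet)
step 2: append 3 -> window=[58, 3] -> max=58
step 3: append 33 -> window=[3, 33] -> max=33
step 4: append 68 -> window=[33, 68] -> max=68
step 5: append 54 -> window=[68, 54] -> max=68
step 6: append 65 -> window=[54, 65] -> max=65
step 7: append 30 -> window=[65, 30] -> max=65
step 8: append 45 -> window=[30, 45] -> max=45
step 9: append 17 -> window=[45, 17] -> max=45
step 10: append 37 -> window=[17, 37] -> max=37
step 11: append 25 -> window=[37, 25] -> max=37
Recorded maximums: 58 33 68 68 65 65 45 45 37 37
Changes between consecutive maximums: 5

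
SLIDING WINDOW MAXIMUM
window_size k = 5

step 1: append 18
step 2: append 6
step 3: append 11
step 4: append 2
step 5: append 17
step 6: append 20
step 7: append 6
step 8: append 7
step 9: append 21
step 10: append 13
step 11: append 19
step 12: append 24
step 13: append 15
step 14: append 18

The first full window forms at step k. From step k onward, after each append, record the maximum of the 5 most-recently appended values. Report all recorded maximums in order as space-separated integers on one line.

Answer: 18 20 20 20 21 21 21 24 24 24

Derivation:
step 1: append 18 -> window=[18] (not full yet)
step 2: append 6 -> window=[18, 6] (not full yet)
step 3: append 11 -> window=[18, 6, 11] (not full yet)
step 4: append 2 -> window=[18, 6, 11, 2] (not full yet)
step 5: append 17 -> window=[18, 6, 11, 2, 17] -> max=18
step 6: append 20 -> window=[6, 11, 2, 17, 20] -> max=20
step 7: append 6 -> window=[11, 2, 17, 20, 6] -> max=20
step 8: append 7 -> window=[2, 17, 20, 6, 7] -> max=20
step 9: append 21 -> window=[17, 20, 6, 7, 21] -> max=21
step 10: append 13 -> window=[20, 6, 7, 21, 13] -> max=21
step 11: append 19 -> window=[6, 7, 21, 13, 19] -> max=21
step 12: append 24 -> window=[7, 21, 13, 19, 24] -> max=24
step 13: append 15 -> window=[21, 13, 19, 24, 15] -> max=24
step 14: append 18 -> window=[13, 19, 24, 15, 18] -> max=24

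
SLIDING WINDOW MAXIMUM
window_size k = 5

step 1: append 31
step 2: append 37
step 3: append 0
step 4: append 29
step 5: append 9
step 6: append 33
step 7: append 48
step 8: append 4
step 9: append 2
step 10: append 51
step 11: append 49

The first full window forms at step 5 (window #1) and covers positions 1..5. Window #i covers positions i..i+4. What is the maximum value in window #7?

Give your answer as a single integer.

Answer: 51

Derivation:
step 1: append 31 -> window=[31] (not full yet)
step 2: append 37 -> window=[31, 37] (not full yet)
step 3: append 0 -> window=[31, 37, 0] (not full yet)
step 4: append 29 -> window=[31, 37, 0, 29] (not full yet)
step 5: append 9 -> window=[31, 37, 0, 29, 9] -> max=37
step 6: append 33 -> window=[37, 0, 29, 9, 33] -> max=37
step 7: append 48 -> window=[0, 29, 9, 33, 48] -> max=48
step 8: append 4 -> window=[29, 9, 33, 48, 4] -> max=48
step 9: append 2 -> window=[9, 33, 48, 4, 2] -> max=48
step 10: append 51 -> window=[33, 48, 4, 2, 51] -> max=51
step 11: append 49 -> window=[48, 4, 2, 51, 49] -> max=51
Window #7 max = 51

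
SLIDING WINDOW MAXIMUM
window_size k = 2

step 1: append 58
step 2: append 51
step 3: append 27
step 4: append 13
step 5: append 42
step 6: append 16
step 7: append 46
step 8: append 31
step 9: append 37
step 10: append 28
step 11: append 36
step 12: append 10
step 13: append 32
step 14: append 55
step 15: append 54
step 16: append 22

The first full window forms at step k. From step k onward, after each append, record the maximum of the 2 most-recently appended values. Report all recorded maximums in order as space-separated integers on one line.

step 1: append 58 -> window=[58] (not full yet)
step 2: append 51 -> window=[58, 51] -> max=58
step 3: append 27 -> window=[51, 27] -> max=51
step 4: append 13 -> window=[27, 13] -> max=27
step 5: append 42 -> window=[13, 42] -> max=42
step 6: append 16 -> window=[42, 16] -> max=42
step 7: append 46 -> window=[16, 46] -> max=46
step 8: append 31 -> window=[46, 31] -> max=46
step 9: append 37 -> window=[31, 37] -> max=37
step 10: append 28 -> window=[37, 28] -> max=37
step 11: append 36 -> window=[28, 36] -> max=36
step 12: append 10 -> window=[36, 10] -> max=36
step 13: append 32 -> window=[10, 32] -> max=32
step 14: append 55 -> window=[32, 55] -> max=55
step 15: append 54 -> window=[55, 54] -> max=55
step 16: append 22 -> window=[54, 22] -> max=54

Answer: 58 51 27 42 42 46 46 37 37 36 36 32 55 55 54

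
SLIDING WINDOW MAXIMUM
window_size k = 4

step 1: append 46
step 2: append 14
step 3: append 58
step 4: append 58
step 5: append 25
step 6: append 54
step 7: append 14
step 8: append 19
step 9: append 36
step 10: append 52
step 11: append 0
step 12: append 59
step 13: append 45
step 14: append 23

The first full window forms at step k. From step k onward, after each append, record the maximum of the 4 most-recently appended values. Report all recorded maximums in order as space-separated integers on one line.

Answer: 58 58 58 58 54 54 52 52 59 59 59

Derivation:
step 1: append 46 -> window=[46] (not full yet)
step 2: append 14 -> window=[46, 14] (not full yet)
step 3: append 58 -> window=[46, 14, 58] (not full yet)
step 4: append 58 -> window=[46, 14, 58, 58] -> max=58
step 5: append 25 -> window=[14, 58, 58, 25] -> max=58
step 6: append 54 -> window=[58, 58, 25, 54] -> max=58
step 7: append 14 -> window=[58, 25, 54, 14] -> max=58
step 8: append 19 -> window=[25, 54, 14, 19] -> max=54
step 9: append 36 -> window=[54, 14, 19, 36] -> max=54
step 10: append 52 -> window=[14, 19, 36, 52] -> max=52
step 11: append 0 -> window=[19, 36, 52, 0] -> max=52
step 12: append 59 -> window=[36, 52, 0, 59] -> max=59
step 13: append 45 -> window=[52, 0, 59, 45] -> max=59
step 14: append 23 -> window=[0, 59, 45, 23] -> max=59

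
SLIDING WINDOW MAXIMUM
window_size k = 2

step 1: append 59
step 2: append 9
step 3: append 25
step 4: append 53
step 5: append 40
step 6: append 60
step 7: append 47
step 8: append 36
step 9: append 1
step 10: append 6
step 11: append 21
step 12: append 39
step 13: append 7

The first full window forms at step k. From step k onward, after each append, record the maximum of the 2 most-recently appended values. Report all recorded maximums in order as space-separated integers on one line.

step 1: append 59 -> window=[59] (not full yet)
step 2: append 9 -> window=[59, 9] -> max=59
step 3: append 25 -> window=[9, 25] -> max=25
step 4: append 53 -> window=[25, 53] -> max=53
step 5: append 40 -> window=[53, 40] -> max=53
step 6: append 60 -> window=[40, 60] -> max=60
step 7: append 47 -> window=[60, 47] -> max=60
step 8: append 36 -> window=[47, 36] -> max=47
step 9: append 1 -> window=[36, 1] -> max=36
step 10: append 6 -> window=[1, 6] -> max=6
step 11: append 21 -> window=[6, 21] -> max=21
step 12: append 39 -> window=[21, 39] -> max=39
step 13: append 7 -> window=[39, 7] -> max=39

Answer: 59 25 53 53 60 60 47 36 6 21 39 39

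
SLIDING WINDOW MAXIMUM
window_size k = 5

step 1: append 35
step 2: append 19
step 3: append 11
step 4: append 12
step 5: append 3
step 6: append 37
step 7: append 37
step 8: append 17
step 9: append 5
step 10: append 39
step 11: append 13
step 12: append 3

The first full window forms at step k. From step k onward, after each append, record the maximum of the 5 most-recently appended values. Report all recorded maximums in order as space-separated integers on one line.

Answer: 35 37 37 37 37 39 39 39

Derivation:
step 1: append 35 -> window=[35] (not full yet)
step 2: append 19 -> window=[35, 19] (not full yet)
step 3: append 11 -> window=[35, 19, 11] (not full yet)
step 4: append 12 -> window=[35, 19, 11, 12] (not full yet)
step 5: append 3 -> window=[35, 19, 11, 12, 3] -> max=35
step 6: append 37 -> window=[19, 11, 12, 3, 37] -> max=37
step 7: append 37 -> window=[11, 12, 3, 37, 37] -> max=37
step 8: append 17 -> window=[12, 3, 37, 37, 17] -> max=37
step 9: append 5 -> window=[3, 37, 37, 17, 5] -> max=37
step 10: append 39 -> window=[37, 37, 17, 5, 39] -> max=39
step 11: append 13 -> window=[37, 17, 5, 39, 13] -> max=39
step 12: append 3 -> window=[17, 5, 39, 13, 3] -> max=39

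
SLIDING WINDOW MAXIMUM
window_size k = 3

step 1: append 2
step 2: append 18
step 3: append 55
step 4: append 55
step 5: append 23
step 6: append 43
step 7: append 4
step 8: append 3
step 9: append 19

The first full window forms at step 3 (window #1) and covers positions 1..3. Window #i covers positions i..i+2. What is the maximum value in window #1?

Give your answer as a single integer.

Answer: 55

Derivation:
step 1: append 2 -> window=[2] (not full yet)
step 2: append 18 -> window=[2, 18] (not full yet)
step 3: append 55 -> window=[2, 18, 55] -> max=55
Window #1 max = 55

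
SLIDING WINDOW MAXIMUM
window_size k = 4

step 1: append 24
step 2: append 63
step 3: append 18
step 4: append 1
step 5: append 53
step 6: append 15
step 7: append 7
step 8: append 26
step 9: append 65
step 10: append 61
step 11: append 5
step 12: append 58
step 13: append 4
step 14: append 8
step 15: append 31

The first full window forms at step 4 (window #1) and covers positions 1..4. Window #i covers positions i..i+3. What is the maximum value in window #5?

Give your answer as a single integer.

Answer: 53

Derivation:
step 1: append 24 -> window=[24] (not full yet)
step 2: append 63 -> window=[24, 63] (not full yet)
step 3: append 18 -> window=[24, 63, 18] (not full yet)
step 4: append 1 -> window=[24, 63, 18, 1] -> max=63
step 5: append 53 -> window=[63, 18, 1, 53] -> max=63
step 6: append 15 -> window=[18, 1, 53, 15] -> max=53
step 7: append 7 -> window=[1, 53, 15, 7] -> max=53
step 8: append 26 -> window=[53, 15, 7, 26] -> max=53
Window #5 max = 53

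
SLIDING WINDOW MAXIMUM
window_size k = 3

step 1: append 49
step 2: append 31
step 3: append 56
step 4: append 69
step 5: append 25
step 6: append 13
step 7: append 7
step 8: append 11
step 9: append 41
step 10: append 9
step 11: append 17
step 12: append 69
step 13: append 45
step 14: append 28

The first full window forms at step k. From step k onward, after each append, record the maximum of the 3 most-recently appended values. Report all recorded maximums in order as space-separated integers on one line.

step 1: append 49 -> window=[49] (not full yet)
step 2: append 31 -> window=[49, 31] (not full yet)
step 3: append 56 -> window=[49, 31, 56] -> max=56
step 4: append 69 -> window=[31, 56, 69] -> max=69
step 5: append 25 -> window=[56, 69, 25] -> max=69
step 6: append 13 -> window=[69, 25, 13] -> max=69
step 7: append 7 -> window=[25, 13, 7] -> max=25
step 8: append 11 -> window=[13, 7, 11] -> max=13
step 9: append 41 -> window=[7, 11, 41] -> max=41
step 10: append 9 -> window=[11, 41, 9] -> max=41
step 11: append 17 -> window=[41, 9, 17] -> max=41
step 12: append 69 -> window=[9, 17, 69] -> max=69
step 13: append 45 -> window=[17, 69, 45] -> max=69
step 14: append 28 -> window=[69, 45, 28] -> max=69

Answer: 56 69 69 69 25 13 41 41 41 69 69 69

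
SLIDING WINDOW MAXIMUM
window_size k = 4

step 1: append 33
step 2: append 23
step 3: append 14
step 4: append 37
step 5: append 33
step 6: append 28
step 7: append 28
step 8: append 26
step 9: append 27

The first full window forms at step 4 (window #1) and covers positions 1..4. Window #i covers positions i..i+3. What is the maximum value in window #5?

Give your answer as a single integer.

step 1: append 33 -> window=[33] (not full yet)
step 2: append 23 -> window=[33, 23] (not full yet)
step 3: append 14 -> window=[33, 23, 14] (not full yet)
step 4: append 37 -> window=[33, 23, 14, 37] -> max=37
step 5: append 33 -> window=[23, 14, 37, 33] -> max=37
step 6: append 28 -> window=[14, 37, 33, 28] -> max=37
step 7: append 28 -> window=[37, 33, 28, 28] -> max=37
step 8: append 26 -> window=[33, 28, 28, 26] -> max=33
Window #5 max = 33

Answer: 33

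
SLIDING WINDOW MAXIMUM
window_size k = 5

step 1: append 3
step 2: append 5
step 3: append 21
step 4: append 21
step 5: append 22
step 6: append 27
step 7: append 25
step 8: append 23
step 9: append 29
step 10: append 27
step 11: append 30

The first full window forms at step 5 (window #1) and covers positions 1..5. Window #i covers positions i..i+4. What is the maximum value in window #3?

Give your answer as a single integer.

Answer: 27

Derivation:
step 1: append 3 -> window=[3] (not full yet)
step 2: append 5 -> window=[3, 5] (not full yet)
step 3: append 21 -> window=[3, 5, 21] (not full yet)
step 4: append 21 -> window=[3, 5, 21, 21] (not full yet)
step 5: append 22 -> window=[3, 5, 21, 21, 22] -> max=22
step 6: append 27 -> window=[5, 21, 21, 22, 27] -> max=27
step 7: append 25 -> window=[21, 21, 22, 27, 25] -> max=27
Window #3 max = 27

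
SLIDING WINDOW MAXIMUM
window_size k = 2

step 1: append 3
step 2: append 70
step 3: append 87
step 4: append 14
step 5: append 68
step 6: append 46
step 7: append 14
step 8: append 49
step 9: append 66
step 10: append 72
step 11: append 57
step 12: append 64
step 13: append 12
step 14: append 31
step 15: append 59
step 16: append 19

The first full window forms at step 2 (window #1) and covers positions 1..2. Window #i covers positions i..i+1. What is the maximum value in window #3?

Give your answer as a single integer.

Answer: 87

Derivation:
step 1: append 3 -> window=[3] (not full yet)
step 2: append 70 -> window=[3, 70] -> max=70
step 3: append 87 -> window=[70, 87] -> max=87
step 4: append 14 -> window=[87, 14] -> max=87
Window #3 max = 87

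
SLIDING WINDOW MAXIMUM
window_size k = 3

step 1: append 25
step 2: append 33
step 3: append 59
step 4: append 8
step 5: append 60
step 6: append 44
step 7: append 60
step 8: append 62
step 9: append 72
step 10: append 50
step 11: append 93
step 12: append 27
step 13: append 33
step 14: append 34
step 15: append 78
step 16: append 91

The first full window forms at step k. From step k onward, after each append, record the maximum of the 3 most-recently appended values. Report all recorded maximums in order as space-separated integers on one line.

step 1: append 25 -> window=[25] (not full yet)
step 2: append 33 -> window=[25, 33] (not full yet)
step 3: append 59 -> window=[25, 33, 59] -> max=59
step 4: append 8 -> window=[33, 59, 8] -> max=59
step 5: append 60 -> window=[59, 8, 60] -> max=60
step 6: append 44 -> window=[8, 60, 44] -> max=60
step 7: append 60 -> window=[60, 44, 60] -> max=60
step 8: append 62 -> window=[44, 60, 62] -> max=62
step 9: append 72 -> window=[60, 62, 72] -> max=72
step 10: append 50 -> window=[62, 72, 50] -> max=72
step 11: append 93 -> window=[72, 50, 93] -> max=93
step 12: append 27 -> window=[50, 93, 27] -> max=93
step 13: append 33 -> window=[93, 27, 33] -> max=93
step 14: append 34 -> window=[27, 33, 34] -> max=34
step 15: append 78 -> window=[33, 34, 78] -> max=78
step 16: append 91 -> window=[34, 78, 91] -> max=91

Answer: 59 59 60 60 60 62 72 72 93 93 93 34 78 91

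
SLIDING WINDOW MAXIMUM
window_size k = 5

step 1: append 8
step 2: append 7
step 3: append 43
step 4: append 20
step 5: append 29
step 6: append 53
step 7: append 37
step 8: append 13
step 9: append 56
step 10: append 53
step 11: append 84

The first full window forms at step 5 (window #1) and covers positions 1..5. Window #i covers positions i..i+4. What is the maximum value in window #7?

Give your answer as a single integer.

Answer: 84

Derivation:
step 1: append 8 -> window=[8] (not full yet)
step 2: append 7 -> window=[8, 7] (not full yet)
step 3: append 43 -> window=[8, 7, 43] (not full yet)
step 4: append 20 -> window=[8, 7, 43, 20] (not full yet)
step 5: append 29 -> window=[8, 7, 43, 20, 29] -> max=43
step 6: append 53 -> window=[7, 43, 20, 29, 53] -> max=53
step 7: append 37 -> window=[43, 20, 29, 53, 37] -> max=53
step 8: append 13 -> window=[20, 29, 53, 37, 13] -> max=53
step 9: append 56 -> window=[29, 53, 37, 13, 56] -> max=56
step 10: append 53 -> window=[53, 37, 13, 56, 53] -> max=56
step 11: append 84 -> window=[37, 13, 56, 53, 84] -> max=84
Window #7 max = 84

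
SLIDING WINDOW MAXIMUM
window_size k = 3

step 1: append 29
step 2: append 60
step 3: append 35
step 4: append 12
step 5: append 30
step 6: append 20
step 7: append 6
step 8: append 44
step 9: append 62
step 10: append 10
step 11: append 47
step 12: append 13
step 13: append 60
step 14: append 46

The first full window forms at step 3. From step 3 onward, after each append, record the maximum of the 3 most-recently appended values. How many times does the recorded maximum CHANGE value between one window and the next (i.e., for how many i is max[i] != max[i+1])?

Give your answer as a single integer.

step 1: append 29 -> window=[29] (not full yet)
step 2: append 60 -> window=[29, 60] (not full yet)
step 3: append 35 -> window=[29, 60, 35] -> max=60
step 4: append 12 -> window=[60, 35, 12] -> max=60
step 5: append 30 -> window=[35, 12, 30] -> max=35
step 6: append 20 -> window=[12, 30, 20] -> max=30
step 7: append 6 -> window=[30, 20, 6] -> max=30
step 8: append 44 -> window=[20, 6, 44] -> max=44
step 9: append 62 -> window=[6, 44, 62] -> max=62
step 10: append 10 -> window=[44, 62, 10] -> max=62
step 11: append 47 -> window=[62, 10, 47] -> max=62
step 12: append 13 -> window=[10, 47, 13] -> max=47
step 13: append 60 -> window=[47, 13, 60] -> max=60
step 14: append 46 -> window=[13, 60, 46] -> max=60
Recorded maximums: 60 60 35 30 30 44 62 62 62 47 60 60
Changes between consecutive maximums: 6

Answer: 6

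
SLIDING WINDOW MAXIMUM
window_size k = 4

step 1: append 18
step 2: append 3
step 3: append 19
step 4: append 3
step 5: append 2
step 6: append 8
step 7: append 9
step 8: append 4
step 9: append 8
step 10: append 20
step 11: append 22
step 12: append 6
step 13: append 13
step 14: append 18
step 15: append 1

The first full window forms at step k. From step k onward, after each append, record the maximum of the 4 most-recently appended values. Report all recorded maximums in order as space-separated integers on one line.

Answer: 19 19 19 9 9 9 20 22 22 22 22 18

Derivation:
step 1: append 18 -> window=[18] (not full yet)
step 2: append 3 -> window=[18, 3] (not full yet)
step 3: append 19 -> window=[18, 3, 19] (not full yet)
step 4: append 3 -> window=[18, 3, 19, 3] -> max=19
step 5: append 2 -> window=[3, 19, 3, 2] -> max=19
step 6: append 8 -> window=[19, 3, 2, 8] -> max=19
step 7: append 9 -> window=[3, 2, 8, 9] -> max=9
step 8: append 4 -> window=[2, 8, 9, 4] -> max=9
step 9: append 8 -> window=[8, 9, 4, 8] -> max=9
step 10: append 20 -> window=[9, 4, 8, 20] -> max=20
step 11: append 22 -> window=[4, 8, 20, 22] -> max=22
step 12: append 6 -> window=[8, 20, 22, 6] -> max=22
step 13: append 13 -> window=[20, 22, 6, 13] -> max=22
step 14: append 18 -> window=[22, 6, 13, 18] -> max=22
step 15: append 1 -> window=[6, 13, 18, 1] -> max=18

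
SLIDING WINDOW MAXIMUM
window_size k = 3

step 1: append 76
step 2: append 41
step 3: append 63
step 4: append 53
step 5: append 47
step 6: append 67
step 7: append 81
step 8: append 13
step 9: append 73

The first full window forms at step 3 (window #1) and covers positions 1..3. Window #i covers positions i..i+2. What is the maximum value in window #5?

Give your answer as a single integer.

Answer: 81

Derivation:
step 1: append 76 -> window=[76] (not full yet)
step 2: append 41 -> window=[76, 41] (not full yet)
step 3: append 63 -> window=[76, 41, 63] -> max=76
step 4: append 53 -> window=[41, 63, 53] -> max=63
step 5: append 47 -> window=[63, 53, 47] -> max=63
step 6: append 67 -> window=[53, 47, 67] -> max=67
step 7: append 81 -> window=[47, 67, 81] -> max=81
Window #5 max = 81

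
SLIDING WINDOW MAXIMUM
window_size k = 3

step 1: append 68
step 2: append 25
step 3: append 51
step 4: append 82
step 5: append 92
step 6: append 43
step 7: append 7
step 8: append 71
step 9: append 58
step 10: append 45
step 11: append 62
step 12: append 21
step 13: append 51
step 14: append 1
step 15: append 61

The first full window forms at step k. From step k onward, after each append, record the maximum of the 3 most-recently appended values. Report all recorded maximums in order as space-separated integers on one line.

step 1: append 68 -> window=[68] (not full yet)
step 2: append 25 -> window=[68, 25] (not full yet)
step 3: append 51 -> window=[68, 25, 51] -> max=68
step 4: append 82 -> window=[25, 51, 82] -> max=82
step 5: append 92 -> window=[51, 82, 92] -> max=92
step 6: append 43 -> window=[82, 92, 43] -> max=92
step 7: append 7 -> window=[92, 43, 7] -> max=92
step 8: append 71 -> window=[43, 7, 71] -> max=71
step 9: append 58 -> window=[7, 71, 58] -> max=71
step 10: append 45 -> window=[71, 58, 45] -> max=71
step 11: append 62 -> window=[58, 45, 62] -> max=62
step 12: append 21 -> window=[45, 62, 21] -> max=62
step 13: append 51 -> window=[62, 21, 51] -> max=62
step 14: append 1 -> window=[21, 51, 1] -> max=51
step 15: append 61 -> window=[51, 1, 61] -> max=61

Answer: 68 82 92 92 92 71 71 71 62 62 62 51 61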